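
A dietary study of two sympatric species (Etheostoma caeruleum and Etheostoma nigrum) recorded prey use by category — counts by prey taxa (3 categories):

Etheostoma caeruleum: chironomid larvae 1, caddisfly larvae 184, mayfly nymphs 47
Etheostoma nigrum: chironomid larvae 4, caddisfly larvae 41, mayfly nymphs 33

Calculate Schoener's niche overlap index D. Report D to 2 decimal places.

0.73

Proportions for Etheostoma caeruleum (n=232): 1/232=0.0043, 184/232=0.7931, 47/232=0.2026
Proportions for Etheostoma nigrum (n=78): 4/78=0.0513, 41/78=0.5256, 33/78=0.4231
Σ|p₁ᵢ − p₂ᵢ| = 0.0470 + 0.2675 + 0.2205 = 0.5350
D = 1 − ½ × 0.5350 = 1 − 0.26750 = 0.73250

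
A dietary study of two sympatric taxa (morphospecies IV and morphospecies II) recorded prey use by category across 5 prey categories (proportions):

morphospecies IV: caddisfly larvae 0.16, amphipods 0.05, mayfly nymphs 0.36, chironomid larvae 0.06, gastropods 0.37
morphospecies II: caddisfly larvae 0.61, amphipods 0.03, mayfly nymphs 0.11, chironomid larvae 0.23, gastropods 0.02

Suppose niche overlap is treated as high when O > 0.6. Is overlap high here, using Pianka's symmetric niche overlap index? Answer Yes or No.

Σ p₁ᵢp₂ᵢ = 0.0976 + 0.0015 + 0.0396 + 0.0138 + 0.0074 = 0.1599
Σp_1ᵢ² = 0.16² + 0.05² + 0.36² + 0.06² + 0.37² = 0.0256 + 0.0025 + 0.1296 + 0.0036 + 0.1369 = 0.2982
Σp_2ᵢ² = 0.61² + 0.03² + 0.11² + 0.23² + 0.02² = 0.3721 + 0.0009 + 0.0121 + 0.0529 + 0.0004 = 0.4384
O = 0.1599 / √(0.2982 × 0.4384) = 0.1599 / 0.36157 = 0.4422
O = 0.4422 < 0.6 → No.

No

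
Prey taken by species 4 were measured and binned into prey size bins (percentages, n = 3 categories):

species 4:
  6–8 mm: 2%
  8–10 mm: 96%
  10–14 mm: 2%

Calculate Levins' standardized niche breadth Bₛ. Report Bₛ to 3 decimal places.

Convert percentages to proportions (divide by 100).
Σpᵢ² = 0.02² + 0.96² + 0.02² = 0.0004 + 0.9216 + 0.0004 = 0.9224
B = 1 / 0.9224 = 1.08413
Bₛ = (B − 1)/(n − 1) = (1.08413 − 1)/(3 − 1) = 0.08413/2 = 0.04207

0.042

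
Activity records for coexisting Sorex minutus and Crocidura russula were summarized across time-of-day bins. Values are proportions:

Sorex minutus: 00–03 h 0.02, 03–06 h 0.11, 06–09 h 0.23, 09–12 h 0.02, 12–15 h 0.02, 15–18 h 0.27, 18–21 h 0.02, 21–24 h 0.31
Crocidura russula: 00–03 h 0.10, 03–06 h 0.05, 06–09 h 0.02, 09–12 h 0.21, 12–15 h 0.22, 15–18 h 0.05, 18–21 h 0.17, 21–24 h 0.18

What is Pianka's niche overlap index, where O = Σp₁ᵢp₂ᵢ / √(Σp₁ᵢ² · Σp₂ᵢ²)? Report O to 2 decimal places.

0.47

Σ p₁ᵢp₂ᵢ = 0.0020 + 0.0055 + 0.0046 + 0.0042 + 0.0044 + 0.0135 + 0.0034 + 0.0558 = 0.0934
Σp_1ᵢ² = 0.02² + 0.11² + 0.23² + 0.02² + 0.02² + 0.27² + 0.02² + 0.31² = 0.0004 + 0.0121 + 0.0529 + 0.0004 + 0.0004 + 0.0729 + 0.0004 + 0.0961 = 0.2356
Σp_2ᵢ² = 0.10² + 0.05² + 0.02² + 0.21² + 0.22² + 0.05² + 0.17² + 0.18² = 0.0100 + 0.0025 + 0.0004 + 0.0441 + 0.0484 + 0.0025 + 0.0289 + 0.0324 = 0.1692
O = 0.0934 / √(0.2356 × 0.1692) = 0.0934 / 0.19966 = 0.4678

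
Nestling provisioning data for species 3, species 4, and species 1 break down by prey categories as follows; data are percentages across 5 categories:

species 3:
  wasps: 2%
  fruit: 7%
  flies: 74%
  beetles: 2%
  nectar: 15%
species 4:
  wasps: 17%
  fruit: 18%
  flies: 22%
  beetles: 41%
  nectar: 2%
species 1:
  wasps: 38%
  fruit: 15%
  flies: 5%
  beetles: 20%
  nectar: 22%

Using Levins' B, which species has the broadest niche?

species 1

Convert percentages to proportions (divide by 100).
Σp_3ᵢ² = 0.02² + 0.07² + 0.74² + 0.02² + 0.15² = 0.0004 + 0.0049 + 0.5476 + 0.0004 + 0.0225 = 0.5758
B_3 = 1 / 0.5758 = 1.7367
Σp_4ᵢ² = 0.17² + 0.18² + 0.22² + 0.41² + 0.02² = 0.0289 + 0.0324 + 0.0484 + 0.1681 + 0.0004 = 0.2782
B_4 = 1 / 0.2782 = 3.5945
Σp_1ᵢ² = 0.38² + 0.15² + 0.05² + 0.20² + 0.22² = 0.1444 + 0.0225 + 0.0025 + 0.0400 + 0.0484 = 0.2578
B_1 = 1 / 0.2578 = 3.8790
Highest B → broadest niche (most generalist): species 1 (B = 3.88).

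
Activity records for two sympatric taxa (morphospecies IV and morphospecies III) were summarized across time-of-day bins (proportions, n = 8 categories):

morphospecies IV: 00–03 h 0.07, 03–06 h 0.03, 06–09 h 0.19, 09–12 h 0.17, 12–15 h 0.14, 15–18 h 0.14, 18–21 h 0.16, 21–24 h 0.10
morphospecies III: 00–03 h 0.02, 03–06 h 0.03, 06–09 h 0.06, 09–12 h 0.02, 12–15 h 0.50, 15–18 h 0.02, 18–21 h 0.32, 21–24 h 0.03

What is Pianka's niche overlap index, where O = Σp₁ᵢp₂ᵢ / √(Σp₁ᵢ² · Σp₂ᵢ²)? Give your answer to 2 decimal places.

Σ p₁ᵢp₂ᵢ = 0.0014 + 0.0009 + 0.0114 + 0.0034 + 0.0700 + 0.0028 + 0.0512 + 0.0030 = 0.1441
Σp_1ᵢ² = 0.07² + 0.03² + 0.19² + 0.17² + 0.14² + 0.14² + 0.16² + 0.10² = 0.0049 + 0.0009 + 0.0361 + 0.0289 + 0.0196 + 0.0196 + 0.0256 + 0.0100 = 0.1456
Σp_2ᵢ² = 0.02² + 0.03² + 0.06² + 0.02² + 0.50² + 0.02² + 0.32² + 0.03² = 0.0004 + 0.0009 + 0.0036 + 0.0004 + 0.2500 + 0.0004 + 0.1024 + 0.0009 = 0.3590
O = 0.1441 / √(0.1456 × 0.3590) = 0.1441 / 0.22863 = 0.6303

0.63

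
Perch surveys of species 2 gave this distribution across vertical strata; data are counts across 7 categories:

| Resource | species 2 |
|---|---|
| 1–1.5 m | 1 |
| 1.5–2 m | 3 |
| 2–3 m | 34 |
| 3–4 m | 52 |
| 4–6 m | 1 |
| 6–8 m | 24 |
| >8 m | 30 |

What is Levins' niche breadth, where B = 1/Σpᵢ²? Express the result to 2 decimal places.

Proportions for species 2 (n=145): 1/145=0.0069, 3/145=0.0207, 34/145=0.2345, 52/145=0.3586, 1/145=0.0069, 24/145=0.1655, 30/145=0.2069
Σpᵢ² = 0.0069² + 0.0207² + 0.2345² + 0.3586² + 0.0069² + 0.1655² + 0.2069² = 0.000048 + 0.000428 + 0.054990 + 0.128594 + 0.000048 + 0.027390 + 0.042808 = 0.254306
B = 1 / 0.254306 = 3.9323

3.93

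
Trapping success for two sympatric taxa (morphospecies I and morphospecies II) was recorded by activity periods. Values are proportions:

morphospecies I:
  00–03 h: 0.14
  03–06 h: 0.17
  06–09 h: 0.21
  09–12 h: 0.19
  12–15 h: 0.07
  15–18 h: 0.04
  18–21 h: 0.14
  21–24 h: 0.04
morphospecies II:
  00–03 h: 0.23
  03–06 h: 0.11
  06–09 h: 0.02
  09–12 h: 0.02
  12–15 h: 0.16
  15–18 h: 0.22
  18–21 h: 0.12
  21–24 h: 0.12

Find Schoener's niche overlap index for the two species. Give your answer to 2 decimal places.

Σ|p₁ᵢ − p₂ᵢ| = 0.09 + 0.06 + 0.19 + 0.17 + 0.09 + 0.18 + 0.02 + 0.08 = 0.88
D = 1 − ½ × 0.88 = 1 − 0.440 = 0.5600

0.56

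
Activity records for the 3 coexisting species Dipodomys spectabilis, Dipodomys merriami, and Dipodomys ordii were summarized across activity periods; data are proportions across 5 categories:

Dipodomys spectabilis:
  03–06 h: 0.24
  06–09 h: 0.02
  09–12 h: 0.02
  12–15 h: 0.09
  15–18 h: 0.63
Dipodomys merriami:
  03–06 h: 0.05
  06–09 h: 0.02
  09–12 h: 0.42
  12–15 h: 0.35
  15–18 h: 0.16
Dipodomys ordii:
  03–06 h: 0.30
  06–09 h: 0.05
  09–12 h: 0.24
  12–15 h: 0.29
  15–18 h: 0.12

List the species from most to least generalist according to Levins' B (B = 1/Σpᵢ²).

Dipodomys ordii > Dipodomys merriami > Dipodomys spectabilis

Σp_specᵢ² = 0.24² + 0.02² + 0.02² + 0.09² + 0.63² = 0.0576 + 0.0004 + 0.0004 + 0.0081 + 0.3969 = 0.4634
B_spec = 1 / 0.4634 = 2.1580
Σp_merrᵢ² = 0.05² + 0.02² + 0.42² + 0.35² + 0.16² = 0.0025 + 0.0004 + 0.1764 + 0.1225 + 0.0256 = 0.3274
B_merr = 1 / 0.3274 = 3.0544
Σp_ordiᵢ² = 0.30² + 0.05² + 0.24² + 0.29² + 0.12² = 0.0900 + 0.0025 + 0.0576 + 0.0841 + 0.0144 = 0.2486
B_ordi = 1 / 0.2486 = 4.0225
Ranking by B (broadest → narrowest): Dipodomys ordii (4.02) > Dipodomys merriami (3.05) > Dipodomys spectabilis (2.16)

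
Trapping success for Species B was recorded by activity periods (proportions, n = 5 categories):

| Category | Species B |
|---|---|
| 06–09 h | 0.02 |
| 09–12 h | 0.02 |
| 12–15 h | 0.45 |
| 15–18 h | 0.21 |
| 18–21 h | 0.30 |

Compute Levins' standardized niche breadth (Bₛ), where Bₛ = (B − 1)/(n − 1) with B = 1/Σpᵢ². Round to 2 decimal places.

0.49

Σpᵢ² = 0.02² + 0.02² + 0.45² + 0.21² + 0.30² = 0.0004 + 0.0004 + 0.2025 + 0.0441 + 0.0900 = 0.3374
B = 1 / 0.3374 = 2.9638
Bₛ = (B − 1)/(n − 1) = (2.9638 − 1)/(5 − 1) = 1.9638/4 = 0.4910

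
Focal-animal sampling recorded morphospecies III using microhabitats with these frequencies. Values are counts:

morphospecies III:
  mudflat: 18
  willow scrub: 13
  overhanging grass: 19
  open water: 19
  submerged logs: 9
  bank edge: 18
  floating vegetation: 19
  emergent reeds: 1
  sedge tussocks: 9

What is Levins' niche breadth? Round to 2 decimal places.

7.57

Proportions for morphospecies III (n=125): 18/125=0.1440, 13/125=0.1040, 19/125=0.1520, 19/125=0.1520, 9/125=0.0720, 18/125=0.1440, 19/125=0.1520, 1/125=0.0080, 9/125=0.0720
Σpᵢ² = 0.1440² + 0.1040² + 0.1520² + 0.1520² + 0.0720² + 0.1440² + 0.1520² + 0.0080² + 0.0720² = 0.020736 + 0.010816 + 0.023104 + 0.023104 + 0.005184 + 0.020736 + 0.023104 + 0.000064 + 0.005184 = 0.132032
B = 1 / 0.132032 = 7.5739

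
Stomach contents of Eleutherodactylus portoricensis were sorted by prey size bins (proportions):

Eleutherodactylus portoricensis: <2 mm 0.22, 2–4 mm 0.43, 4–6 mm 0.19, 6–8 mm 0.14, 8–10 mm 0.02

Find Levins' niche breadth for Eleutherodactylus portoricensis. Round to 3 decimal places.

Σpᵢ² = 0.22² + 0.43² + 0.19² + 0.14² + 0.02² = 0.0484 + 0.1849 + 0.0361 + 0.0196 + 0.0004 = 0.2894
B = 1 / 0.2894 = 3.45543

3.455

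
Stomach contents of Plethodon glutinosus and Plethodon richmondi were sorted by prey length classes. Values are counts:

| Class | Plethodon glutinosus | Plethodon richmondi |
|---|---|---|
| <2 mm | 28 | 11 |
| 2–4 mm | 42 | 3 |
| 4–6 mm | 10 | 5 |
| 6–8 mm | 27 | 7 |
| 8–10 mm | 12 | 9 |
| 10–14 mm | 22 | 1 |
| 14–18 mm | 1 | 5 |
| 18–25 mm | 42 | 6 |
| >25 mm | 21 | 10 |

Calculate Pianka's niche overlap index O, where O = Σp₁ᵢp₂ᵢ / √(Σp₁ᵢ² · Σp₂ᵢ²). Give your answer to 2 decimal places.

Proportions for Plethodon glutinosus (n=205): 28/205=0.1366, 42/205=0.2049, 10/205=0.0488, 27/205=0.1317, 12/205=0.0585, 22/205=0.1073, 1/205=0.0049, 42/205=0.2049, 21/205=0.1024
Proportions for Plethodon richmondi (n=57): 11/57=0.1930, 3/57=0.0526, 5/57=0.0877, 7/57=0.1228, 9/57=0.1579, 1/57=0.0175, 5/57=0.0877, 6/57=0.1053, 10/57=0.1754
Σ p₁ᵢp₂ᵢ = 0.026364 + 0.010778 + 0.004280 + 0.016173 + 0.009237 + 0.001878 + 0.000430 + 0.021576 + 0.017961 = 0.108677
Σp_1ᵢ² = 0.1366² + 0.2049² + 0.0488² + 0.1317² + 0.0585² + 0.1073² + 0.0049² + 0.2049² + 0.1024² = 0.018660 + 0.041984 + 0.002381 + 0.017345 + 0.003422 + 0.011513 + 0.000024 + 0.041984 + 0.010486 = 0.147799
Σp_2ᵢ² = 0.1930² + 0.0526² + 0.0877² + 0.1228² + 0.1579² + 0.0175² + 0.0877² + 0.1053² + 0.1754² = 0.037249 + 0.002767 + 0.007691 + 0.015080 + 0.024932 + 0.000306 + 0.007691 + 0.011088 + 0.030765 = 0.137569
O = 0.108677 / √(0.147799 × 0.137569) = 0.108677 / 0.1425923 = 0.7622

0.76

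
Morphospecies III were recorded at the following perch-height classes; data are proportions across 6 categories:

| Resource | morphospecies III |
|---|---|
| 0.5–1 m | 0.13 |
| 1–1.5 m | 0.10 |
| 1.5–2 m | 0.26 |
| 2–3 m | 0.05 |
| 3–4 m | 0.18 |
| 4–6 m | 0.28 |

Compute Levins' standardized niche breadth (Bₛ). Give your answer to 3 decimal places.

Σpᵢ² = 0.13² + 0.10² + 0.26² + 0.05² + 0.18² + 0.28² = 0.0169 + 0.0100 + 0.0676 + 0.0025 + 0.0324 + 0.0784 = 0.2078
B = 1 / 0.2078 = 4.81232
Bₛ = (B − 1)/(n − 1) = (4.81232 − 1)/(6 − 1) = 3.81232/5 = 0.76246

0.762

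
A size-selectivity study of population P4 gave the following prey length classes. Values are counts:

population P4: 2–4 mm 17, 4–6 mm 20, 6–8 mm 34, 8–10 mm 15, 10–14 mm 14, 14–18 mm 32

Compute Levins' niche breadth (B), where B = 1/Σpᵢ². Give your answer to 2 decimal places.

5.30

Proportions for population P4 (n=132): 17/132=0.1288, 20/132=0.1515, 34/132=0.2576, 15/132=0.1136, 14/132=0.1061, 32/132=0.2424
Σpᵢ² = 0.1288² + 0.1515² + 0.2576² + 0.1136² + 0.1061² + 0.2424² = 0.016589 + 0.022952 + 0.066358 + 0.012905 + 0.011257 + 0.058758 = 0.188819
B = 1 / 0.188819 = 5.2961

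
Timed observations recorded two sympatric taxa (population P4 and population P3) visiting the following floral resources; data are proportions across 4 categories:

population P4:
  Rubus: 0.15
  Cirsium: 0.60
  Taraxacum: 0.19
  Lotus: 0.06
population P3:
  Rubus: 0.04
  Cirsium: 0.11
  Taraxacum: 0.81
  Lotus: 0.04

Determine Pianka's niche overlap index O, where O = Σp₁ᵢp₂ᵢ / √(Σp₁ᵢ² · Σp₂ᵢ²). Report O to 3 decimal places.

Σ p₁ᵢp₂ᵢ = 0.0060 + 0.0660 + 0.1539 + 0.0024 = 0.2283
Σp_1ᵢ² = 0.15² + 0.60² + 0.19² + 0.06² = 0.0225 + 0.3600 + 0.0361 + 0.0036 = 0.4222
Σp_2ᵢ² = 0.04² + 0.11² + 0.81² + 0.04² = 0.0016 + 0.0121 + 0.6561 + 0.0016 = 0.6714
O = 0.2283 / √(0.4222 × 0.6714) = 0.2283 / 0.532414 = 0.42880

0.429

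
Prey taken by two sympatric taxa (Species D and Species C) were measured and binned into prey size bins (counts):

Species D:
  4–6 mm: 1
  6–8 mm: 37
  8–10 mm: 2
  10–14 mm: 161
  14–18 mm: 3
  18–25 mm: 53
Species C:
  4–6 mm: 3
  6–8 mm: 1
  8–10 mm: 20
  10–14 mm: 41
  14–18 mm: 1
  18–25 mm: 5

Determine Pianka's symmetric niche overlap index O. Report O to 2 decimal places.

0.87

Proportions for Species D (n=257): 1/257=0.0039, 37/257=0.1440, 2/257=0.0078, 161/257=0.6265, 3/257=0.0117, 53/257=0.2062
Proportions for Species C (n=71): 3/71=0.0423, 1/71=0.0141, 20/71=0.2817, 41/71=0.5775, 1/71=0.0141, 5/71=0.0704
Σ p₁ᵢp₂ᵢ = 0.000165 + 0.002030 + 0.002197 + 0.361804 + 0.000165 + 0.014516 = 0.380877
Σp_1ᵢ² = 0.0039² + 0.1440² + 0.0078² + 0.6265² + 0.0117² + 0.2062² = 0.000015 + 0.020736 + 0.000061 + 0.392502 + 0.000137 + 0.042518 = 0.455969
Σp_2ᵢ² = 0.0423² + 0.0141² + 0.2817² + 0.5775² + 0.0141² + 0.0704² = 0.001789 + 0.000199 + 0.079355 + 0.333506 + 0.000199 + 0.004956 = 0.420004
O = 0.380877 / √(0.455969 × 0.420004) = 0.380877 / 0.4376172 = 0.8703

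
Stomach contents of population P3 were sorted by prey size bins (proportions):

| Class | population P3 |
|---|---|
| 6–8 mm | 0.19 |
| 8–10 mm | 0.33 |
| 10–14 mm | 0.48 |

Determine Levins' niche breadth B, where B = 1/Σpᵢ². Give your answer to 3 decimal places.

2.664

Σpᵢ² = 0.19² + 0.33² + 0.48² = 0.0361 + 0.1089 + 0.2304 = 0.3754
B = 1 / 0.3754 = 2.66383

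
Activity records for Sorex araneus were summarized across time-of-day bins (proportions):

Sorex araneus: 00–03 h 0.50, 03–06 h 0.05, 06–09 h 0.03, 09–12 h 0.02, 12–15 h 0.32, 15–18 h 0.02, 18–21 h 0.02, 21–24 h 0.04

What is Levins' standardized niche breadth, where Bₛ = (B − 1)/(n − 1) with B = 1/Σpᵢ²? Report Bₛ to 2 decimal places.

Σpᵢ² = 0.50² + 0.05² + 0.03² + 0.02² + 0.32² + 0.02² + 0.02² + 0.04² = 0.2500 + 0.0025 + 0.0009 + 0.0004 + 0.1024 + 0.0004 + 0.0004 + 0.0016 = 0.3586
B = 1 / 0.3586 = 2.7886
Bₛ = (B − 1)/(n − 1) = (2.7886 − 1)/(8 − 1) = 1.7886/7 = 0.2555

0.26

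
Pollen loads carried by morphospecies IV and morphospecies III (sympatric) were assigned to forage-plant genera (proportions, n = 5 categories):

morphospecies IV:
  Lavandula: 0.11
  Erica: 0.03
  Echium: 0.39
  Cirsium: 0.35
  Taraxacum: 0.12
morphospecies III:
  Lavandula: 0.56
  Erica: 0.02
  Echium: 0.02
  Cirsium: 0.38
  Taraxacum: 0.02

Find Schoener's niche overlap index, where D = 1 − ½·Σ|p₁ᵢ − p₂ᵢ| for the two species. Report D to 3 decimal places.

0.520

Σ|p₁ᵢ − p₂ᵢ| = 0.45 + 0.01 + 0.37 + 0.03 + 0.10 = 0.96
D = 1 − ½ × 0.96 = 1 − 0.480 = 0.52000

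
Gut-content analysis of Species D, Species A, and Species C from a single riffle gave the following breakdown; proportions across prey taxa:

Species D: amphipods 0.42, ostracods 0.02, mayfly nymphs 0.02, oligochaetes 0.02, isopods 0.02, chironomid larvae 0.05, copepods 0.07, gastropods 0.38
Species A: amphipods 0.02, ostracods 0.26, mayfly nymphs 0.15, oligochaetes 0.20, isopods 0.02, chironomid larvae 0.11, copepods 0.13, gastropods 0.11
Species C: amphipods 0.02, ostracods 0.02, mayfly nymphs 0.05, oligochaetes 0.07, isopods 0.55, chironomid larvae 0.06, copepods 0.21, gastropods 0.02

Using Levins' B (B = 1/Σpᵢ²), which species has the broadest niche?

Σp_Dᵢ² = 0.42² + 0.02² + 0.02² + 0.02² + 0.02² + 0.05² + 0.07² + 0.38² = 0.1764 + 0.0004 + 0.0004 + 0.0004 + 0.0004 + 0.0025 + 0.0049 + 0.1444 = 0.3298
B_D = 1 / 0.3298 = 3.0321
Σp_Aᵢ² = 0.02² + 0.26² + 0.15² + 0.20² + 0.02² + 0.11² + 0.13² + 0.11² = 0.0004 + 0.0676 + 0.0225 + 0.0400 + 0.0004 + 0.0121 + 0.0169 + 0.0121 = 0.1720
B_A = 1 / 0.1720 = 5.8140
Σp_Cᵢ² = 0.02² + 0.02² + 0.05² + 0.07² + 0.55² + 0.06² + 0.21² + 0.02² = 0.0004 + 0.0004 + 0.0025 + 0.0049 + 0.3025 + 0.0036 + 0.0441 + 0.0004 = 0.3588
B_C = 1 / 0.3588 = 2.7871
Highest B → broadest niche (most generalist): Species A (B = 5.81).

Species A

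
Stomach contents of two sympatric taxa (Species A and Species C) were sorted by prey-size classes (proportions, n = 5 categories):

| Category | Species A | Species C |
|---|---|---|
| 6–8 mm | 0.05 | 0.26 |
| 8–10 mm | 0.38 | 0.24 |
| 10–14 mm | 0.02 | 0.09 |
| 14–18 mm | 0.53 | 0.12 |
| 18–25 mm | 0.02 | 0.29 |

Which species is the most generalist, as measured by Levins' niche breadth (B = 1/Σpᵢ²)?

Species C

Σp_Aᵢ² = 0.05² + 0.38² + 0.02² + 0.53² + 0.02² = 0.0025 + 0.1444 + 0.0004 + 0.2809 + 0.0004 = 0.4286
B_A = 1 / 0.4286 = 2.3332
Σp_Cᵢ² = 0.26² + 0.24² + 0.09² + 0.12² + 0.29² = 0.0676 + 0.0576 + 0.0081 + 0.0144 + 0.0841 = 0.2318
B_C = 1 / 0.2318 = 4.3141
Highest B → broadest niche (most generalist): Species C (B = 4.31).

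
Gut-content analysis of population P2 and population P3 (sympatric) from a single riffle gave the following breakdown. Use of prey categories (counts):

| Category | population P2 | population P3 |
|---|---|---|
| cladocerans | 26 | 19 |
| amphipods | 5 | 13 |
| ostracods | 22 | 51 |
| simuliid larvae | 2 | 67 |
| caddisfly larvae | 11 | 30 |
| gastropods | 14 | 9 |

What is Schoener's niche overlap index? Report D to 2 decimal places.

0.64

Proportions for population P2 (n=80): 26/80=0.3250, 5/80=0.0625, 22/80=0.2750, 2/80=0.0250, 11/80=0.1375, 14/80=0.1750
Proportions for population P3 (n=189): 19/189=0.1005, 13/189=0.0688, 51/189=0.2698, 67/189=0.3545, 30/189=0.1587, 9/189=0.0476
Σ|p₁ᵢ − p₂ᵢ| = 0.2245 + 0.0063 + 0.0052 + 0.3295 + 0.0212 + 0.1274 = 0.7141
D = 1 − ½ × 0.7141 = 1 − 0.35705 = 0.64295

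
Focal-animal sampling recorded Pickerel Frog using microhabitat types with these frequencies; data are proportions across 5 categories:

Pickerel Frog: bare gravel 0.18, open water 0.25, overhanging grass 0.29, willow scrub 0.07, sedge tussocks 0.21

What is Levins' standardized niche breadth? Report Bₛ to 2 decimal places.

0.85

Σpᵢ² = 0.18² + 0.25² + 0.29² + 0.07² + 0.21² = 0.0324 + 0.0625 + 0.0841 + 0.0049 + 0.0441 = 0.2280
B = 1 / 0.2280 = 4.3860
Bₛ = (B − 1)/(n − 1) = (4.3860 − 1)/(5 − 1) = 3.3860/4 = 0.8465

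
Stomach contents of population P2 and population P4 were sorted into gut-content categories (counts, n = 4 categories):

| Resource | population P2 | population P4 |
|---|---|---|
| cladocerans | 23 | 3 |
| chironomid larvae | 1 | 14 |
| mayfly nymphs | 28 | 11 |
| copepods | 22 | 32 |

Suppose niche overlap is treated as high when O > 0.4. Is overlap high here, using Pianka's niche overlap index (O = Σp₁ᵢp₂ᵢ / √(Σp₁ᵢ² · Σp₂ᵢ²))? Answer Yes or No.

Proportions for population P2 (n=74): 23/74=0.3108, 1/74=0.0135, 28/74=0.3784, 22/74=0.2973
Proportions for population P4 (n=60): 3/60=0.0500, 14/60=0.2333, 11/60=0.1833, 32/60=0.5333
Σ p₁ᵢp₂ᵢ = 0.015540 + 0.003150 + 0.069361 + 0.158550 = 0.246601
Σp_1ᵢ² = 0.3108² + 0.0135² + 0.3784² + 0.2973² = 0.096597 + 0.000182 + 0.143187 + 0.088387 = 0.328353
Σp_2ᵢ² = 0.0500² + 0.2333² + 0.1833² + 0.5333² = 0.002500 + 0.054429 + 0.033599 + 0.284409 = 0.374937
O = 0.246601 / √(0.328353 × 0.374937) = 0.246601 / 0.3508728 = 0.7028
O = 0.7028 > 0.4 → Yes.

Yes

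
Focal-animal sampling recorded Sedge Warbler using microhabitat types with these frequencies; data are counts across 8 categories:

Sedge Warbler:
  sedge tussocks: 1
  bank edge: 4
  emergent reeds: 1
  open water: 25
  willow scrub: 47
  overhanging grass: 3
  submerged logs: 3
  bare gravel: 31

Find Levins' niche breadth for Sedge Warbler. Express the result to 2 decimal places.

3.45

Proportions for Sedge Warbler (n=115): 1/115=0.0087, 4/115=0.0348, 1/115=0.0087, 25/115=0.2174, 47/115=0.4087, 3/115=0.0261, 3/115=0.0261, 31/115=0.2696
Σpᵢ² = 0.0087² + 0.0348² + 0.0087² + 0.2174² + 0.4087² + 0.0261² + 0.0261² + 0.2696² = 0.000076 + 0.001211 + 0.000076 + 0.047263 + 0.167036 + 0.000681 + 0.000681 + 0.072684 = 0.289708
B = 1 / 0.289708 = 3.4518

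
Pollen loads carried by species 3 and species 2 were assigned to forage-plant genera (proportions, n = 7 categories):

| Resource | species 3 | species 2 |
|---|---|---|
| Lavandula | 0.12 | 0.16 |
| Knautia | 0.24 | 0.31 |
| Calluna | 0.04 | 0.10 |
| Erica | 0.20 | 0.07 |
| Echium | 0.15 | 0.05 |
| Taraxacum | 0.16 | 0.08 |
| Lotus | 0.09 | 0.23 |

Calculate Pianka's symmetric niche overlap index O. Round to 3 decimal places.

0.831

Σ p₁ᵢp₂ᵢ = 0.0192 + 0.0744 + 0.0040 + 0.0140 + 0.0075 + 0.0128 + 0.0207 = 0.1526
Σp_1ᵢ² = 0.12² + 0.24² + 0.04² + 0.20² + 0.15² + 0.16² + 0.09² = 0.0144 + 0.0576 + 0.0016 + 0.0400 + 0.0225 + 0.0256 + 0.0081 = 0.1698
Σp_2ᵢ² = 0.16² + 0.31² + 0.10² + 0.07² + 0.05² + 0.08² + 0.23² = 0.0256 + 0.0961 + 0.0100 + 0.0049 + 0.0025 + 0.0064 + 0.0529 = 0.1984
O = 0.1526 / √(0.1698 × 0.1984) = 0.1526 / 0.183544 = 0.83141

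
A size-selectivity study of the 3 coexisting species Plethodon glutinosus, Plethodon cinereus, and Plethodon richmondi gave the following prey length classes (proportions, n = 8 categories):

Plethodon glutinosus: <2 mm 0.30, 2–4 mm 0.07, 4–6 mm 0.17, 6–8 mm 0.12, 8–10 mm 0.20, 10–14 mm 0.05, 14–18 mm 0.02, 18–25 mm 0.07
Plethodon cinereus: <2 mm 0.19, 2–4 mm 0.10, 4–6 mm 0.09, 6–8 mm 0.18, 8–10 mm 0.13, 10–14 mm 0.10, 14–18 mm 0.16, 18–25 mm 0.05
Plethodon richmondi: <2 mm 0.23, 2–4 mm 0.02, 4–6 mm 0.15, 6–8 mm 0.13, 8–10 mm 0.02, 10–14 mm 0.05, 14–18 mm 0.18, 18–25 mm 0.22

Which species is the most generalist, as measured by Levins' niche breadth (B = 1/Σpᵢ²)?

Plethodon cinereus

Σp_glutᵢ² = 0.30² + 0.07² + 0.17² + 0.12² + 0.20² + 0.05² + 0.02² + 0.07² = 0.0900 + 0.0049 + 0.0289 + 0.0144 + 0.0400 + 0.0025 + 0.0004 + 0.0049 = 0.1860
B_glut = 1 / 0.1860 = 5.3763
Σp_cineᵢ² = 0.19² + 0.10² + 0.09² + 0.18² + 0.13² + 0.10² + 0.16² + 0.05² = 0.0361 + 0.0100 + 0.0081 + 0.0324 + 0.0169 + 0.0100 + 0.0256 + 0.0025 = 0.1416
B_cine = 1 / 0.1416 = 7.0621
Σp_richᵢ² = 0.23² + 0.02² + 0.15² + 0.13² + 0.02² + 0.05² + 0.18² + 0.22² = 0.0529 + 0.0004 + 0.0225 + 0.0169 + 0.0004 + 0.0025 + 0.0324 + 0.0484 = 0.1764
B_rich = 1 / 0.1764 = 5.6689
Highest B → broadest niche (most generalist): Plethodon cinereus (B = 7.06).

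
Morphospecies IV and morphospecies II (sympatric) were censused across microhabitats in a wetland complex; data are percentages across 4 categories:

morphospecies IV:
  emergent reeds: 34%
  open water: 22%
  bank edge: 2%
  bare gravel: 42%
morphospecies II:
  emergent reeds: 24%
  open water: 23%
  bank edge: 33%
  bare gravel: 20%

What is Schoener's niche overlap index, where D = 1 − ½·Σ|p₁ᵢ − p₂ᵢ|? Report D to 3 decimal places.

Convert percentages to proportions (divide by 100).
Σ|p₁ᵢ − p₂ᵢ| = 0.10 + 0.01 + 0.31 + 0.22 = 0.64
D = 1 − ½ × 0.64 = 1 − 0.320 = 0.68000

0.680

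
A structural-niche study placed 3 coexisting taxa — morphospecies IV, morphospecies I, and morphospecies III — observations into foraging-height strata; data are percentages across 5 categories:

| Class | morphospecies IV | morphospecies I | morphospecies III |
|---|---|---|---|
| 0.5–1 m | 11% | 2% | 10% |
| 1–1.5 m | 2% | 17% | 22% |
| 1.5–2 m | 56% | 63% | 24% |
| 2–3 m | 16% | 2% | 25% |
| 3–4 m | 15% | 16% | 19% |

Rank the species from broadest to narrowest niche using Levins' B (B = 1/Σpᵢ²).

morphospecies III > morphospecies IV > morphospecies I

Convert percentages to proportions (divide by 100).
Σp_IVᵢ² = 0.11² + 0.02² + 0.56² + 0.16² + 0.15² = 0.0121 + 0.0004 + 0.3136 + 0.0256 + 0.0225 = 0.3742
B_IV = 1 / 0.3742 = 2.6724
Σp_Iᵢ² = 0.02² + 0.17² + 0.63² + 0.02² + 0.16² = 0.0004 + 0.0289 + 0.3969 + 0.0004 + 0.0256 = 0.4522
B_I = 1 / 0.4522 = 2.2114
Σp_IIIᵢ² = 0.10² + 0.22² + 0.24² + 0.25² + 0.19² = 0.0100 + 0.0484 + 0.0576 + 0.0625 + 0.0361 = 0.2146
B_III = 1 / 0.2146 = 4.6598
Ranking by B (broadest → narrowest): morphospecies III (4.66) > morphospecies IV (2.67) > morphospecies I (2.21)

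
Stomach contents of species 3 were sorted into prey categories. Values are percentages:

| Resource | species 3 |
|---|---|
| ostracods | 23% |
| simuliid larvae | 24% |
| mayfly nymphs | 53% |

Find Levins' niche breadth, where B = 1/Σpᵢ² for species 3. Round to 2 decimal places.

2.55

Convert percentages to proportions (divide by 100).
Σpᵢ² = 0.23² + 0.24² + 0.53² = 0.0529 + 0.0576 + 0.2809 = 0.3914
B = 1 / 0.3914 = 2.5549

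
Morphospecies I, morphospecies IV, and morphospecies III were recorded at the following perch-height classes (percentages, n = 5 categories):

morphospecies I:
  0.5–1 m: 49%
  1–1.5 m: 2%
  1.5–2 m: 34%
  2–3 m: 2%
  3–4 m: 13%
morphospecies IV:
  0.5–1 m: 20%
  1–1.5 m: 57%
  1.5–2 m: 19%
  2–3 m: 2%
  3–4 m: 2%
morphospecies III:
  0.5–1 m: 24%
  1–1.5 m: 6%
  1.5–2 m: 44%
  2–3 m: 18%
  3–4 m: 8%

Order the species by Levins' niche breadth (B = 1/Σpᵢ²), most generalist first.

Convert percentages to proportions (divide by 100).
Σp_Iᵢ² = 0.49² + 0.02² + 0.34² + 0.02² + 0.13² = 0.2401 + 0.0004 + 0.1156 + 0.0004 + 0.0169 = 0.3734
B_I = 1 / 0.3734 = 2.6781
Σp_IVᵢ² = 0.20² + 0.57² + 0.19² + 0.02² + 0.02² = 0.0400 + 0.3249 + 0.0361 + 0.0004 + 0.0004 = 0.4018
B_IV = 1 / 0.4018 = 2.4888
Σp_IIIᵢ² = 0.24² + 0.06² + 0.44² + 0.18² + 0.08² = 0.0576 + 0.0036 + 0.1936 + 0.0324 + 0.0064 = 0.2936
B_III = 1 / 0.2936 = 3.4060
Ranking by B (broadest → narrowest): morphospecies III (3.41) > morphospecies I (2.68) > morphospecies IV (2.49)

morphospecies III > morphospecies I > morphospecies IV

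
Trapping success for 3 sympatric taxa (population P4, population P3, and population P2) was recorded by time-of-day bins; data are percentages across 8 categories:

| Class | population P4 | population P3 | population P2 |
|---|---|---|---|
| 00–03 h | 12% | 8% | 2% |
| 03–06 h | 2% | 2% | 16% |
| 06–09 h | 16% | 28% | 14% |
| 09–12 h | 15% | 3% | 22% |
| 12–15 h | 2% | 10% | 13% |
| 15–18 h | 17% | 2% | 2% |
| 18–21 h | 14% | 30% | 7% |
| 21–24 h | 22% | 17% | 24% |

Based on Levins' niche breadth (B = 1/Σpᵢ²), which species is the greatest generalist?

population P4

Convert percentages to proportions (divide by 100).
Σp_P4ᵢ² = 0.12² + 0.02² + 0.16² + 0.15² + 0.02² + 0.17² + 0.14² + 0.22² = 0.0144 + 0.0004 + 0.0256 + 0.0225 + 0.0004 + 0.0289 + 0.0196 + 0.0484 = 0.1602
B_P4 = 1 / 0.1602 = 6.2422
Σp_P3ᵢ² = 0.08² + 0.02² + 0.28² + 0.03² + 0.10² + 0.02² + 0.30² + 0.17² = 0.0064 + 0.0004 + 0.0784 + 0.0009 + 0.0100 + 0.0004 + 0.0900 + 0.0289 = 0.2154
B_P3 = 1 / 0.2154 = 4.6425
Σp_P2ᵢ² = 0.02² + 0.16² + 0.14² + 0.22² + 0.13² + 0.02² + 0.07² + 0.24² = 0.0004 + 0.0256 + 0.0196 + 0.0484 + 0.0169 + 0.0004 + 0.0049 + 0.0576 = 0.1738
B_P2 = 1 / 0.1738 = 5.7537
Highest B → broadest niche (most generalist): population P4 (B = 6.24).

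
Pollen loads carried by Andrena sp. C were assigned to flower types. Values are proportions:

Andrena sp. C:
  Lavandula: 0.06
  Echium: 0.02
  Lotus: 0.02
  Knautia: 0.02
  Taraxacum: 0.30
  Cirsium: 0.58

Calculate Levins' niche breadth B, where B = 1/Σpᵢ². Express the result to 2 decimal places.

2.32

Σpᵢ² = 0.06² + 0.02² + 0.02² + 0.02² + 0.30² + 0.58² = 0.0036 + 0.0004 + 0.0004 + 0.0004 + 0.0900 + 0.3364 = 0.4312
B = 1 / 0.4312 = 2.3191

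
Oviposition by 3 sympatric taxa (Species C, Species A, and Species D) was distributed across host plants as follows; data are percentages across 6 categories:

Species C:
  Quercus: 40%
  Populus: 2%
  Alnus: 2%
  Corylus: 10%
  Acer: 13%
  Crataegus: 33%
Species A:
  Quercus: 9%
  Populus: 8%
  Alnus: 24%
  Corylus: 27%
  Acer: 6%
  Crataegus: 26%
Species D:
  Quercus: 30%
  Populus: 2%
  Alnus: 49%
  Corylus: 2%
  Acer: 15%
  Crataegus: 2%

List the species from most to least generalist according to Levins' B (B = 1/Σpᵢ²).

Convert percentages to proportions (divide by 100).
Σp_Cᵢ² = 0.40² + 0.02² + 0.02² + 0.10² + 0.13² + 0.33² = 0.1600 + 0.0004 + 0.0004 + 0.0100 + 0.0169 + 0.1089 = 0.2966
B_C = 1 / 0.2966 = 3.3715
Σp_Aᵢ² = 0.09² + 0.08² + 0.24² + 0.27² + 0.06² + 0.26² = 0.0081 + 0.0064 + 0.0576 + 0.0729 + 0.0036 + 0.0676 = 0.2162
B_A = 1 / 0.2162 = 4.6253
Σp_Dᵢ² = 0.30² + 0.02² + 0.49² + 0.02² + 0.15² + 0.02² = 0.0900 + 0.0004 + 0.2401 + 0.0004 + 0.0225 + 0.0004 = 0.3538
B_D = 1 / 0.3538 = 2.8265
Ranking by B (broadest → narrowest): Species A (4.63) > Species C (3.37) > Species D (2.83)

Species A > Species C > Species D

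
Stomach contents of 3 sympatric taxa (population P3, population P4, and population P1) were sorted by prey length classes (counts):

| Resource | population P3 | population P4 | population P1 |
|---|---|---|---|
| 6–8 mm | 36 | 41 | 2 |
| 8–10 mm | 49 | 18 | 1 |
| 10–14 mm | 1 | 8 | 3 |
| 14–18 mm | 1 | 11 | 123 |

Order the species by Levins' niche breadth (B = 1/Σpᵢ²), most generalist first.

population P4 > population P3 > population P1

Proportions for population P3 (n=87): 36/87=0.4138, 49/87=0.5632, 1/87=0.0115, 1/87=0.0115
Proportions for population P4 (n=78): 41/78=0.5256, 18/78=0.2308, 8/78=0.1026, 11/78=0.1410
Proportions for population P1 (n=129): 2/129=0.0155, 1/129=0.0078, 3/129=0.0233, 123/129=0.9535
Σp_P3ᵢ² = 0.4138² + 0.5632² + 0.0115² + 0.0115² = 0.171230 + 0.317194 + 0.000132 + 0.000132 = 0.488688
B_P3 = 1 / 0.488688 = 2.0463
Σp_P4ᵢ² = 0.5256² + 0.2308² + 0.1026² + 0.1410² = 0.276255 + 0.053269 + 0.010527 + 0.019881 = 0.359932
B_P4 = 1 / 0.359932 = 2.7783
Σp_P1ᵢ² = 0.0155² + 0.0078² + 0.0233² + 0.9535² = 0.000240 + 0.000061 + 0.000543 + 0.909162 = 0.910006
B_P1 = 1 / 0.910006 = 1.0989
Ranking by B (broadest → narrowest): population P4 (2.78) > population P3 (2.05) > population P1 (1.10)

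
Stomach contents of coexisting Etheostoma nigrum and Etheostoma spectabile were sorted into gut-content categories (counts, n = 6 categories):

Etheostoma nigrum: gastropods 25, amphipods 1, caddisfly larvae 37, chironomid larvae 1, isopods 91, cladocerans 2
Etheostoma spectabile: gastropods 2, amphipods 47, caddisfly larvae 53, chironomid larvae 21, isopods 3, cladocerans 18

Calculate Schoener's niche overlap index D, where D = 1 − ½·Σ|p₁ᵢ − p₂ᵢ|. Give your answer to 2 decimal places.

0.30

Proportions for Etheostoma nigrum (n=157): 25/157=0.1592, 1/157=0.0064, 37/157=0.2357, 1/157=0.0064, 91/157=0.5796, 2/157=0.0127
Proportions for Etheostoma spectabile (n=144): 2/144=0.0139, 47/144=0.3264, 53/144=0.3681, 21/144=0.1458, 3/144=0.0208, 18/144=0.1250
Σ|p₁ᵢ − p₂ᵢ| = 0.1453 + 0.3200 + 0.1324 + 0.1394 + 0.5588 + 0.1123 = 1.4082
D = 1 − ½ × 1.4082 = 1 − 0.70410 = 0.29590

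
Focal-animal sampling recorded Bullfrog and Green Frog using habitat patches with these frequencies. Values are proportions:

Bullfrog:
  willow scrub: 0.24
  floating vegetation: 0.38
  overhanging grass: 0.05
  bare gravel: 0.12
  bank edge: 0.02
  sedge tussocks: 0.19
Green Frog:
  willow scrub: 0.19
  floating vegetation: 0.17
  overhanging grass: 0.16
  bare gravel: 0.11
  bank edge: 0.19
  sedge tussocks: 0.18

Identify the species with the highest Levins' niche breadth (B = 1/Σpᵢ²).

Green Frog

Σp_Bullᵢ² = 0.24² + 0.38² + 0.05² + 0.12² + 0.02² + 0.19² = 0.0576 + 0.1444 + 0.0025 + 0.0144 + 0.0004 + 0.0361 = 0.2554
B_Bull = 1 / 0.2554 = 3.9154
Σp_Frogᵢ² = 0.19² + 0.17² + 0.16² + 0.11² + 0.19² + 0.18² = 0.0361 + 0.0289 + 0.0256 + 0.0121 + 0.0361 + 0.0324 = 0.1712
B_Frog = 1 / 0.1712 = 5.8411
Highest B → broadest niche (most generalist): Green Frog (B = 5.84).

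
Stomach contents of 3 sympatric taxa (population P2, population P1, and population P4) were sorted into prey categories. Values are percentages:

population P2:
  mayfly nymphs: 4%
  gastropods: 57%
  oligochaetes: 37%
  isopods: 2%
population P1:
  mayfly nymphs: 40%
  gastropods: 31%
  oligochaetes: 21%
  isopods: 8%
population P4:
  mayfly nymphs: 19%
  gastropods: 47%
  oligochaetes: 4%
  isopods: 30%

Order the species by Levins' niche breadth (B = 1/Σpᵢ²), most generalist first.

population P1 > population P4 > population P2

Convert percentages to proportions (divide by 100).
Σp_P2ᵢ² = 0.04² + 0.57² + 0.37² + 0.02² = 0.0016 + 0.3249 + 0.1369 + 0.0004 = 0.4638
B_P2 = 1 / 0.4638 = 2.1561
Σp_P1ᵢ² = 0.40² + 0.31² + 0.21² + 0.08² = 0.1600 + 0.0961 + 0.0441 + 0.0064 = 0.3066
B_P1 = 1 / 0.3066 = 3.2616
Σp_P4ᵢ² = 0.19² + 0.47² + 0.04² + 0.30² = 0.0361 + 0.2209 + 0.0016 + 0.0900 = 0.3486
B_P4 = 1 / 0.3486 = 2.8686
Ranking by B (broadest → narrowest): population P1 (3.26) > population P4 (2.87) > population P2 (2.16)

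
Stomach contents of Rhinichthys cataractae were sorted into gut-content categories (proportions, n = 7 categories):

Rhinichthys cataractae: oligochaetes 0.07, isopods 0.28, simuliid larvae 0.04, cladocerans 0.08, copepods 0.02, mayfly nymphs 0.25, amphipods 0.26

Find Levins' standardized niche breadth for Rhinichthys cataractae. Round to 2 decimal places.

0.58

Σpᵢ² = 0.07² + 0.28² + 0.04² + 0.08² + 0.02² + 0.25² + 0.26² = 0.0049 + 0.0784 + 0.0016 + 0.0064 + 0.0004 + 0.0625 + 0.0676 = 0.2218
B = 1 / 0.2218 = 4.5086
Bₛ = (B − 1)/(n − 1) = (4.5086 − 1)/(7 − 1) = 3.5086/6 = 0.5848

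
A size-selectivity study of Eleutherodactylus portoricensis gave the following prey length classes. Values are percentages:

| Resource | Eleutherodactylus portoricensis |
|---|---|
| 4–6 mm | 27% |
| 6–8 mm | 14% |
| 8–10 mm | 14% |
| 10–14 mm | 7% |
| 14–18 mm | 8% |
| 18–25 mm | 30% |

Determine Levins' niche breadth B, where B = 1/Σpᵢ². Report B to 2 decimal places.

Convert percentages to proportions (divide by 100).
Σpᵢ² = 0.27² + 0.14² + 0.14² + 0.07² + 0.08² + 0.30² = 0.0729 + 0.0196 + 0.0196 + 0.0049 + 0.0064 + 0.0900 = 0.2134
B = 1 / 0.2134 = 4.6860

4.69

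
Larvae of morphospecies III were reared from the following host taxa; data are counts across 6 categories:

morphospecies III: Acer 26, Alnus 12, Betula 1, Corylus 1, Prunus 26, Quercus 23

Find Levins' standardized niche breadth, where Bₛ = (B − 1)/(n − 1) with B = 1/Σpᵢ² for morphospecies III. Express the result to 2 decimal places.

0.58

Proportions for morphospecies III (n=89): 26/89=0.2921, 12/89=0.1348, 1/89=0.0112, 1/89=0.0112, 26/89=0.2921, 23/89=0.2584
Σpᵢ² = 0.2921² + 0.1348² + 0.0112² + 0.0112² + 0.2921² + 0.2584² = 0.085322 + 0.018171 + 0.000125 + 0.000125 + 0.085322 + 0.066771 = 0.255836
B = 1 / 0.255836 = 3.9088
Bₛ = (B − 1)/(n − 1) = (3.9088 − 1)/(6 − 1) = 2.9088/5 = 0.5818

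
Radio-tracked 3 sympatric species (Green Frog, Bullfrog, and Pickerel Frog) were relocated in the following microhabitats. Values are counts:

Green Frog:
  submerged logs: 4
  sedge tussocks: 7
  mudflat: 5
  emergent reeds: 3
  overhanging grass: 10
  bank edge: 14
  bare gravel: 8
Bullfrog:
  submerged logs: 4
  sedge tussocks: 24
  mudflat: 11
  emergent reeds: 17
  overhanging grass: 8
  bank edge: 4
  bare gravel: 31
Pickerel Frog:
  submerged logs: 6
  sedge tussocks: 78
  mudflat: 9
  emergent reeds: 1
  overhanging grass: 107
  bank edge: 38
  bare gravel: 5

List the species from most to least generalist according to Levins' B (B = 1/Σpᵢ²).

Proportions for Green Frog (n=51): 4/51=0.0784, 7/51=0.1373, 5/51=0.0980, 3/51=0.0588, 10/51=0.1961, 14/51=0.2745, 8/51=0.1569
Proportions for Bullfrog (n=99): 4/99=0.0404, 24/99=0.2424, 11/99=0.1111, 17/99=0.1717, 8/99=0.0808, 4/99=0.0404, 31/99=0.3131
Proportions for Pickerel Frog (n=244): 6/244=0.0246, 78/244=0.3197, 9/244=0.0369, 1/244=0.0041, 107/244=0.4385, 38/244=0.1557, 5/244=0.0205
Σp_Greeᵢ² = 0.0784² + 0.1373² + 0.0980² + 0.0588² + 0.1961² + 0.2745² + 0.1569² = 0.006147 + 0.018851 + 0.009604 + 0.003457 + 0.038455 + 0.075350 + 0.024618 = 0.176482
B_Gree = 1 / 0.176482 = 5.6663
Σp_Bullᵢ² = 0.0404² + 0.2424² + 0.1111² + 0.1717² + 0.0808² + 0.0404² + 0.3131² = 0.001632 + 0.058758 + 0.012343 + 0.029481 + 0.006529 + 0.001632 + 0.098032 = 0.208407
B_Bull = 1 / 0.208407 = 4.7983
Σp_Pickᵢ² = 0.0246² + 0.3197² + 0.0369² + 0.0041² + 0.4385² + 0.1557² + 0.0205² = 0.000605 + 0.102208 + 0.001362 + 0.000017 + 0.192282 + 0.024242 + 0.000420 = 0.321136
B_Pick = 1 / 0.321136 = 3.1139
Ranking by B (broadest → narrowest): Green Frog (5.67) > Bullfrog (4.80) > Pickerel Frog (3.11)

Green Frog > Bullfrog > Pickerel Frog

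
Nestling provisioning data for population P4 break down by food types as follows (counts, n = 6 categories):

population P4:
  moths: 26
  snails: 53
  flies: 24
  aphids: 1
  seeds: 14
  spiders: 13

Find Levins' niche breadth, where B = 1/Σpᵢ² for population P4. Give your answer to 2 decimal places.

3.88

Proportions for population P4 (n=131): 26/131=0.1985, 53/131=0.4046, 24/131=0.1832, 1/131=0.0076, 14/131=0.1069, 13/131=0.0992
Σpᵢ² = 0.1985² + 0.4046² + 0.1832² + 0.0076² + 0.1069² + 0.0992² = 0.039402 + 0.163701 + 0.033562 + 0.000058 + 0.011428 + 0.009841 = 0.257992
B = 1 / 0.257992 = 3.8761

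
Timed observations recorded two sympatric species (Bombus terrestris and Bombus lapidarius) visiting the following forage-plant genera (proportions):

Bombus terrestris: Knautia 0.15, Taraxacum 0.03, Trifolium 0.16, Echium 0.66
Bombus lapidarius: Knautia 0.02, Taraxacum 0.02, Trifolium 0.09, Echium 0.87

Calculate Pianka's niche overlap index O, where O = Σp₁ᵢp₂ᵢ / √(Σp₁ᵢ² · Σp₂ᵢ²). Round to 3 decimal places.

Σ p₁ᵢp₂ᵢ = 0.0030 + 0.0006 + 0.0144 + 0.5742 = 0.5922
Σp_1ᵢ² = 0.15² + 0.03² + 0.16² + 0.66² = 0.0225 + 0.0009 + 0.0256 + 0.4356 = 0.4846
Σp_2ᵢ² = 0.02² + 0.02² + 0.09² + 0.87² = 0.0004 + 0.0004 + 0.0081 + 0.7569 = 0.7658
O = 0.5922 / √(0.4846 × 0.7658) = 0.5922 / 0.609185 = 0.97212

0.972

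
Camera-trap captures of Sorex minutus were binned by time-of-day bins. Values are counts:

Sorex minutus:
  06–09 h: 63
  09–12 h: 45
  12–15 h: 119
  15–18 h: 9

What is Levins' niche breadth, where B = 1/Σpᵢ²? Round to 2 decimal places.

2.75

Proportions for Sorex minutus (n=236): 63/236=0.2669, 45/236=0.1907, 119/236=0.5042, 9/236=0.0381
Σpᵢ² = 0.2669² + 0.1907² + 0.5042² + 0.0381² = 0.071236 + 0.036366 + 0.254218 + 0.001452 = 0.363272
B = 1 / 0.363272 = 2.7528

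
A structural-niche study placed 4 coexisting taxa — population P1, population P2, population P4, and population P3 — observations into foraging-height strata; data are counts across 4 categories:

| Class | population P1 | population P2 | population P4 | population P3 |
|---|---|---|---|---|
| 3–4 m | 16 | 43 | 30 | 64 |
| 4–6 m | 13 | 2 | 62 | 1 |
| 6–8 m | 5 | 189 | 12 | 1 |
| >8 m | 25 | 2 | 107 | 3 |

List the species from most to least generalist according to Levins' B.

Proportions for population P1 (n=59): 16/59=0.2712, 13/59=0.2203, 5/59=0.0847, 25/59=0.4237
Proportions for population P2 (n=236): 43/236=0.1822, 2/236=0.0085, 189/236=0.8008, 2/236=0.0085
Proportions for population P4 (n=211): 30/211=0.1422, 62/211=0.2938, 12/211=0.0569, 107/211=0.5071
Proportions for population P3 (n=69): 64/69=0.9275, 1/69=0.0145, 1/69=0.0145, 3/69=0.0435
Σp_P1ᵢ² = 0.2712² + 0.2203² + 0.0847² + 0.4237² = 0.073549 + 0.048532 + 0.007174 + 0.179522 = 0.308777
B_P1 = 1 / 0.308777 = 3.2386
Σp_P2ᵢ² = 0.1822² + 0.0085² + 0.8008² + 0.0085² = 0.033197 + 0.000072 + 0.641281 + 0.000072 = 0.674622
B_P2 = 1 / 0.674622 = 1.4823
Σp_P4ᵢ² = 0.1422² + 0.2938² + 0.0569² + 0.5071² = 0.020221 + 0.086318 + 0.003238 + 0.257150 = 0.366927
B_P4 = 1 / 0.366927 = 2.7253
Σp_P3ᵢ² = 0.9275² + 0.0145² + 0.0145² + 0.0435² = 0.860256 + 0.000210 + 0.000210 + 0.001892 = 0.862568
B_P3 = 1 / 0.862568 = 1.1593
Ranking by B (broadest → narrowest): population P1 (3.24) > population P4 (2.73) > population P2 (1.48) > population P3 (1.16)

population P1 > population P4 > population P2 > population P3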